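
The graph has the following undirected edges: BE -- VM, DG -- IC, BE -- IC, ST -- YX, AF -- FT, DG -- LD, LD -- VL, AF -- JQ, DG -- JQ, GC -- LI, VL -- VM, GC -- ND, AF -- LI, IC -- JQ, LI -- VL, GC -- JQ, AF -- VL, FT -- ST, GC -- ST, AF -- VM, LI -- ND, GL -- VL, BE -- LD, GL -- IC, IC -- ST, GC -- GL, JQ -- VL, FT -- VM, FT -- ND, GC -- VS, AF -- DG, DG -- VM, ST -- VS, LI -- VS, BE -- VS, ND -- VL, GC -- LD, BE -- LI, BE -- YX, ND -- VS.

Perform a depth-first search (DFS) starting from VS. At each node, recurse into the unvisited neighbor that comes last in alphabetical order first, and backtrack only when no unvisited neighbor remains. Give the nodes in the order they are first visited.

VS → ST → YX → BE → VM → VL → ND → LI → GC → LD → DG → JQ → IC → GL → AF → FT

Visit VS
VS → ST
ST → YX
YX → BE
BE → VM
VM → VL
VL → ND
ND → LI
LI → GC
GC → LD
LD → DG
DG → JQ
JQ → IC
IC → GL
JQ → AF
AF → FT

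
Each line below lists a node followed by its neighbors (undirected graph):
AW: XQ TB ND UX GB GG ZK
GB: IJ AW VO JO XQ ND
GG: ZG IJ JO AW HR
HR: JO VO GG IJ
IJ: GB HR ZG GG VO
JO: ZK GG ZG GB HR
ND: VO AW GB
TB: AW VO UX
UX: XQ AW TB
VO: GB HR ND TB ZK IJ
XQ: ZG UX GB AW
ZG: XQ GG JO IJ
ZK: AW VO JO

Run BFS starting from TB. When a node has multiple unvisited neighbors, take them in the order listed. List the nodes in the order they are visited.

Visit TB; enqueue AW, VO, UX → queue [AW, VO, UX]
Visit AW; enqueue XQ, ND, GB, GG, ZK → queue [VO, UX, XQ, ND, GB, GG, ZK]
Visit VO; enqueue HR, IJ → queue [UX, XQ, ND, GB, GG, ZK, HR, IJ]
Visit UX → queue [XQ, ND, GB, GG, ZK, HR, IJ]
Visit XQ; enqueue ZG → queue [ND, GB, GG, ZK, HR, IJ, ZG]
Visit ND → queue [GB, GG, ZK, HR, IJ, ZG]
Visit GB; enqueue JO → queue [GG, ZK, HR, IJ, ZG, JO]
Visit GG → queue [ZK, HR, IJ, ZG, JO]
Visit ZK → queue [HR, IJ, ZG, JO]
Visit HR → queue [IJ, ZG, JO]
Visit IJ → queue [ZG, JO]
Visit ZG → queue [JO]
Visit JO → queue []

TB -> AW -> VO -> UX -> XQ -> ND -> GB -> GG -> ZK -> HR -> IJ -> ZG -> JO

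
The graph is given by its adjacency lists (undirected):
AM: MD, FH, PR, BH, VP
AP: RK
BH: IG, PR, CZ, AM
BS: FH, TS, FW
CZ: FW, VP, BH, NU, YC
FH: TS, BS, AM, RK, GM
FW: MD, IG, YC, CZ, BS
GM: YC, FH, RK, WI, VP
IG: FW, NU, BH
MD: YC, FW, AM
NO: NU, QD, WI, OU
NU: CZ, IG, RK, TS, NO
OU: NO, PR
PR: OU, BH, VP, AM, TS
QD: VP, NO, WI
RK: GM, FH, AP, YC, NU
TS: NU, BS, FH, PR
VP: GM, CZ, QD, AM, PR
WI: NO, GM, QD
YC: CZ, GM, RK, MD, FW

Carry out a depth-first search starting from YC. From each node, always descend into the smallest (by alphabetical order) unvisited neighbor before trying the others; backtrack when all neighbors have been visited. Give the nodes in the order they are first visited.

Visit YC
YC → CZ
CZ → BH
BH → AM
AM → FH
FH → BS
BS → FW
FW → IG
IG → NU
NU → NO
NO → OU
OU → PR
PR → TS
PR → VP
VP → GM
GM → RK
RK → AP
GM → WI
WI → QD
FW → MD

YC → CZ → BH → AM → FH → BS → FW → IG → NU → NO → OU → PR → TS → VP → GM → RK → AP → WI → QD → MD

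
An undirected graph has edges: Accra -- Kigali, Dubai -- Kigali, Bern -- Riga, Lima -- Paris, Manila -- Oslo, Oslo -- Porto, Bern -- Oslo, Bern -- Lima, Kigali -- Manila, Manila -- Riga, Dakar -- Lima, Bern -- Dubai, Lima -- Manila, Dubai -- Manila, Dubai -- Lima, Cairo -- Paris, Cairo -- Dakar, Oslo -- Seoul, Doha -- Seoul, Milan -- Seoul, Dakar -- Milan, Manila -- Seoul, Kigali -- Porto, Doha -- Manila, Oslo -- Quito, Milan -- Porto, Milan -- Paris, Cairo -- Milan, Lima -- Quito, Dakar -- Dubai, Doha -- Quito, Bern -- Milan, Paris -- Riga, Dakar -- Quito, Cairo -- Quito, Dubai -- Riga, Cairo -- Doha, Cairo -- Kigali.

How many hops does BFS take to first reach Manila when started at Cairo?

2

Level 0: Cairo
Level 1: Dakar, Doha, Kigali, Milan, Paris, Quito
Level 2: Accra, Bern, Dubai, Lima, Manila, Oslo, Porto, Riga, Seoul
Manila first appears at level 2.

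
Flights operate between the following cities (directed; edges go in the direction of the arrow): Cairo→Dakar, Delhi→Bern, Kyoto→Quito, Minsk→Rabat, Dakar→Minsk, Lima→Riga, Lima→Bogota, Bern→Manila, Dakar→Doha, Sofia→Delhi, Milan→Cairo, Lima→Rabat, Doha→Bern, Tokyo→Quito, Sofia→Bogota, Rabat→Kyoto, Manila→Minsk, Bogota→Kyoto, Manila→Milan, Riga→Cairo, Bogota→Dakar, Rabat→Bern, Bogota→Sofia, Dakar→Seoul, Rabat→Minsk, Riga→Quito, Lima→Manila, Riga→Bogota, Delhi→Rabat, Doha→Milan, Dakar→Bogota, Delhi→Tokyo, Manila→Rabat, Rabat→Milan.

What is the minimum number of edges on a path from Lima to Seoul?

3

Level 0: Lima
Level 1: Bogota, Manila, Rabat, Riga
Level 2: Bern, Cairo, Dakar, Kyoto, Milan, Minsk, Quito, Sofia
Level 3: Delhi, Doha, Seoul
Level 4: Tokyo
Seoul first appears at level 3.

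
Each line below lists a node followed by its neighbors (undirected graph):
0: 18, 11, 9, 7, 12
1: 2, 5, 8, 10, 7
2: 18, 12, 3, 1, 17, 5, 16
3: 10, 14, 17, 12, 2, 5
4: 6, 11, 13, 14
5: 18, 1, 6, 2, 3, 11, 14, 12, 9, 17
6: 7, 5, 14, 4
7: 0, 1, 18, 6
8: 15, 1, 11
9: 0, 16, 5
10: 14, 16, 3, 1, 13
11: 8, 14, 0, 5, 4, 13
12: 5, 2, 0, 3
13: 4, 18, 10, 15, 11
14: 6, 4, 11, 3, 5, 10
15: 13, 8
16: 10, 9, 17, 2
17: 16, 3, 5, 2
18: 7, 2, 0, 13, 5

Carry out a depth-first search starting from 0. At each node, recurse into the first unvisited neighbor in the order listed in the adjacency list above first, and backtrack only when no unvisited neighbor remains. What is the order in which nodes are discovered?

Visit 0
0 → 18
18 → 7
7 → 1
1 → 2
2 → 12
12 → 5
5 → 6
6 → 14
14 → 4
4 → 11
11 → 8
8 → 15
15 → 13
13 → 10
10 → 16
16 → 9
16 → 17
17 → 3

0 → 18 → 7 → 1 → 2 → 12 → 5 → 6 → 14 → 4 → 11 → 8 → 15 → 13 → 10 → 16 → 9 → 17 → 3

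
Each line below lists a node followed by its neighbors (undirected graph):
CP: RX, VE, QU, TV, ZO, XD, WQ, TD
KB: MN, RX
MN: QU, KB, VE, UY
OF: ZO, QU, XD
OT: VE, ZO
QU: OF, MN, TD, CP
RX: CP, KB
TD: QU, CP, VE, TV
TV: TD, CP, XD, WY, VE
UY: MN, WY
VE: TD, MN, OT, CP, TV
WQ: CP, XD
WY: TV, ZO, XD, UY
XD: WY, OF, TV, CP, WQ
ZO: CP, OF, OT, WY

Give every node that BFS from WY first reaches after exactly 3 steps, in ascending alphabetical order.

Level 0: WY
Level 1: TV, UY, XD, ZO
Level 2: CP, MN, OF, OT, TD, VE, WQ
Level 3: KB, QU, RX

KB, QU, RX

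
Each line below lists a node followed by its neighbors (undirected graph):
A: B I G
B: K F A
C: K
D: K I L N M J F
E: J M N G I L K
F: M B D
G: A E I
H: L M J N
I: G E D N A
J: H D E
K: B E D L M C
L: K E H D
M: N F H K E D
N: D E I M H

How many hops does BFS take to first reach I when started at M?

2

Level 0: M
Level 1: D, E, F, H, K, N
Level 2: B, C, G, I, J, L
Level 3: A
I first appears at level 2.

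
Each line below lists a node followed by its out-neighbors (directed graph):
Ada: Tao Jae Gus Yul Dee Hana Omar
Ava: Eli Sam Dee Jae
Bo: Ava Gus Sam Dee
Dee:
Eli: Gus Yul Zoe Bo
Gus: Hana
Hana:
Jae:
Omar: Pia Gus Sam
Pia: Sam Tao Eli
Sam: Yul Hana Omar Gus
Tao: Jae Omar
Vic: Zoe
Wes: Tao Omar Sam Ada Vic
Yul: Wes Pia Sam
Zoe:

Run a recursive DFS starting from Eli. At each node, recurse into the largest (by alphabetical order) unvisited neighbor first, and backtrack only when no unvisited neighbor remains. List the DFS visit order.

Visit Eli
Eli → Zoe
Eli → Yul
Yul → Wes
Wes → Vic
Wes → Tao
Tao → Omar
Omar → Sam
Sam → Hana
Sam → Gus
Omar → Pia
Tao → Jae
Wes → Ada
Ada → Dee
Eli → Bo
Bo → Ava

Eli -> Zoe -> Yul -> Wes -> Vic -> Tao -> Omar -> Sam -> Hana -> Gus -> Pia -> Jae -> Ada -> Dee -> Bo -> Ava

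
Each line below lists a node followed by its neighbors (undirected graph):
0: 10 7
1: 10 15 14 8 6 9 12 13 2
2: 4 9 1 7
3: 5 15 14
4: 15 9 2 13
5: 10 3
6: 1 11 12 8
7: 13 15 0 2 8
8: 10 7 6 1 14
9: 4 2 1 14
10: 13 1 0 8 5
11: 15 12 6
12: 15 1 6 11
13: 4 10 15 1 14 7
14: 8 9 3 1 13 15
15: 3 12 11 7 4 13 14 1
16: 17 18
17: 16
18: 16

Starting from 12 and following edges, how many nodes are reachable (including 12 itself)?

BFS from 12 visits: 12, 15, 1, 6, 11, 3, 7, 4, 13, 14, 10, 8, 9, 2, 5, 0
Reachable nodes: 16 of 19 total.

16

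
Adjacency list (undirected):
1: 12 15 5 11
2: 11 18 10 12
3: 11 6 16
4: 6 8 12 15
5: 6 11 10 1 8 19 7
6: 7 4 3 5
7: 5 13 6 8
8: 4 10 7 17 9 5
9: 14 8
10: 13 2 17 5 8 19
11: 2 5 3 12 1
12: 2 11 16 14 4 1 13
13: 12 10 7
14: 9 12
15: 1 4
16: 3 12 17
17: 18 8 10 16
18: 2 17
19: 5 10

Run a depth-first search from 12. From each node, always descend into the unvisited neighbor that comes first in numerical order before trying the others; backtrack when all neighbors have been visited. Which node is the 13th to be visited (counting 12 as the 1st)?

13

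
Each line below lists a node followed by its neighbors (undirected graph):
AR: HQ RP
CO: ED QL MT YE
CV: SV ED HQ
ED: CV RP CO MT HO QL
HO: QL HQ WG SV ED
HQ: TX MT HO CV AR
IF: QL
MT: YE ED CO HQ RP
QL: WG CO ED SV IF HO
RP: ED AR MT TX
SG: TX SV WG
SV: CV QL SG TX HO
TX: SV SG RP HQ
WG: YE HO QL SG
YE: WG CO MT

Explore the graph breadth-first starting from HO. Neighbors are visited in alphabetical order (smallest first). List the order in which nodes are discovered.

HO -> ED -> HQ -> QL -> SV -> WG -> CO -> CV -> MT -> RP -> AR -> TX -> IF -> SG -> YE

Visit HO; enqueue ED, HQ, QL, SV, WG → queue [ED, HQ, QL, SV, WG]
Visit ED; enqueue CO, CV, MT, RP → queue [HQ, QL, SV, WG, CO, CV, MT, RP]
Visit HQ; enqueue AR, TX → queue [QL, SV, WG, CO, CV, MT, RP, AR, TX]
Visit QL; enqueue IF → queue [SV, WG, CO, CV, MT, RP, AR, TX, IF]
Visit SV; enqueue SG → queue [WG, CO, CV, MT, RP, AR, TX, IF, SG]
Visit WG; enqueue YE → queue [CO, CV, MT, RP, AR, TX, IF, SG, YE]
Visit CO → queue [CV, MT, RP, AR, TX, IF, SG, YE]
Visit CV → queue [MT, RP, AR, TX, IF, SG, YE]
Visit MT → queue [RP, AR, TX, IF, SG, YE]
Visit RP → queue [AR, TX, IF, SG, YE]
Visit AR → queue [TX, IF, SG, YE]
Visit TX → queue [IF, SG, YE]
Visit IF → queue [SG, YE]
Visit SG → queue [YE]
Visit YE → queue []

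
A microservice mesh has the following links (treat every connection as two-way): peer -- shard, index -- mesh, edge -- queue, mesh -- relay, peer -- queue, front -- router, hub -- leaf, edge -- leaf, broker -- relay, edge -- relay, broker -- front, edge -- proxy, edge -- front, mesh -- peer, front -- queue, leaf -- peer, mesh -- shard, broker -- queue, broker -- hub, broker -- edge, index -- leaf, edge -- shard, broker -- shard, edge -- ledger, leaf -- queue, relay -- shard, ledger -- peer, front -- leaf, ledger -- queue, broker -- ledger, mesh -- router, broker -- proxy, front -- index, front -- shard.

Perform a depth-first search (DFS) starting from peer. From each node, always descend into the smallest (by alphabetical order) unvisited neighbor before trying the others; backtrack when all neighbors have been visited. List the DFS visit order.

Visit peer
peer → leaf
leaf → edge
edge → broker
broker → front
front → index
index → mesh
mesh → relay
relay → shard
mesh → router
front → queue
queue → ledger
broker → hub
broker → proxy

peer -> leaf -> edge -> broker -> front -> index -> mesh -> relay -> shard -> router -> queue -> ledger -> hub -> proxy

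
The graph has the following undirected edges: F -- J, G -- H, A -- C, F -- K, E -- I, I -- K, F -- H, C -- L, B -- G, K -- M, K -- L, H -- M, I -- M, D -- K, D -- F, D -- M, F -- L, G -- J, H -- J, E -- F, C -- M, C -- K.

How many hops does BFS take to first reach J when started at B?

Level 0: B
Level 1: G
Level 2: H, J
Level 3: F, M
Level 4: C, D, E, I, K, L
Level 5: A
J first appears at level 2.

2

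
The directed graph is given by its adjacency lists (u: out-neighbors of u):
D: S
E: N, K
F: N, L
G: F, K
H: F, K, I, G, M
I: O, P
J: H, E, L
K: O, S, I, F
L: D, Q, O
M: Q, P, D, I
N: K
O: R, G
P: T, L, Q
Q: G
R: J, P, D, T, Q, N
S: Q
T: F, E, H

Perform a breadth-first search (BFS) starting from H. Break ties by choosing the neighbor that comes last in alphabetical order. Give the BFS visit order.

Visit H; enqueue M, K, I, G, F → queue [M, K, I, G, F]
Visit M; enqueue Q, P, D → queue [K, I, G, F, Q, P, D]
Visit K; enqueue S, O → queue [I, G, F, Q, P, D, S, O]
Visit I → queue [G, F, Q, P, D, S, O]
Visit G → queue [F, Q, P, D, S, O]
Visit F; enqueue N, L → queue [Q, P, D, S, O, N, L]
Visit Q → queue [P, D, S, O, N, L]
Visit P; enqueue T → queue [D, S, O, N, L, T]
Visit D → queue [S, O, N, L, T]
Visit S → queue [O, N, L, T]
Visit O; enqueue R → queue [N, L, T, R]
Visit N → queue [L, T, R]
Visit L → queue [T, R]
Visit T; enqueue E → queue [R, E]
Visit R; enqueue J → queue [E, J]
Visit E → queue [J]
Visit J → queue []

H → M → K → I → G → F → Q → P → D → S → O → N → L → T → R → E → J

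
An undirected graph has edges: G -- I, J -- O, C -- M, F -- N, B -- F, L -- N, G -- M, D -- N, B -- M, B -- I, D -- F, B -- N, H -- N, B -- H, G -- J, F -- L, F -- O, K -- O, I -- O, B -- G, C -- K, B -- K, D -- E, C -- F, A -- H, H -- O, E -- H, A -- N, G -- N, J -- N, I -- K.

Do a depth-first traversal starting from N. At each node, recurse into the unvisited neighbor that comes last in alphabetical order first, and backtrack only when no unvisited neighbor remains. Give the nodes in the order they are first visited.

N L F O K I G M C B H E D A J

Visit N
N → L
L → F
F → O
O → K
K → I
I → G
G → M
M → C
M → B
B → H
H → E
E → D
H → A
G → J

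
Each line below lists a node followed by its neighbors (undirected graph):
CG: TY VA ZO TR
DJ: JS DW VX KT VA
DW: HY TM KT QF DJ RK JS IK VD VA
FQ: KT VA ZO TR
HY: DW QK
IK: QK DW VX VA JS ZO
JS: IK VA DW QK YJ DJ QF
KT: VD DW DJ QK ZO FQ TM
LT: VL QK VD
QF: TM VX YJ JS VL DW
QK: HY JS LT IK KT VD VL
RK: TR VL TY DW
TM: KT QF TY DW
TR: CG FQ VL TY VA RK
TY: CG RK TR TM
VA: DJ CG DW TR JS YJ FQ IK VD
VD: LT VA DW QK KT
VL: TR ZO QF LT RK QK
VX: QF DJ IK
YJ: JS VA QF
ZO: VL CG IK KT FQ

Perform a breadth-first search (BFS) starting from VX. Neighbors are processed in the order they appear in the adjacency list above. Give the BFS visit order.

VX → QF → DJ → IK → TM → YJ → JS → VL → DW → KT → VA → QK → ZO → TY → TR → LT → RK → HY → VD → FQ → CG

Visit VX; enqueue QF, DJ, IK → queue [QF, DJ, IK]
Visit QF; enqueue TM, YJ, JS, VL, DW → queue [DJ, IK, TM, YJ, JS, VL, DW]
Visit DJ; enqueue KT, VA → queue [IK, TM, YJ, JS, VL, DW, KT, VA]
Visit IK; enqueue QK, ZO → queue [TM, YJ, JS, VL, DW, KT, VA, QK, ZO]
Visit TM; enqueue TY → queue [YJ, JS, VL, DW, KT, VA, QK, ZO, TY]
Visit YJ → queue [JS, VL, DW, KT, VA, QK, ZO, TY]
Visit JS → queue [VL, DW, KT, VA, QK, ZO, TY]
Visit VL; enqueue TR, LT, RK → queue [DW, KT, VA, QK, ZO, TY, TR, LT, RK]
Visit DW; enqueue HY, VD → queue [KT, VA, QK, ZO, TY, TR, LT, RK, HY, VD]
Visit KT; enqueue FQ → queue [VA, QK, ZO, TY, TR, LT, RK, HY, VD, FQ]
Visit VA; enqueue CG → queue [QK, ZO, TY, TR, LT, RK, HY, VD, FQ, CG]
Visit QK → queue [ZO, TY, TR, LT, RK, HY, VD, FQ, CG]
Visit ZO → queue [TY, TR, LT, RK, HY, VD, FQ, CG]
Visit TY → queue [TR, LT, RK, HY, VD, FQ, CG]
Visit TR → queue [LT, RK, HY, VD, FQ, CG]
Visit LT → queue [RK, HY, VD, FQ, CG]
Visit RK → queue [HY, VD, FQ, CG]
Visit HY → queue [VD, FQ, CG]
Visit VD → queue [FQ, CG]
Visit FQ → queue [CG]
Visit CG → queue []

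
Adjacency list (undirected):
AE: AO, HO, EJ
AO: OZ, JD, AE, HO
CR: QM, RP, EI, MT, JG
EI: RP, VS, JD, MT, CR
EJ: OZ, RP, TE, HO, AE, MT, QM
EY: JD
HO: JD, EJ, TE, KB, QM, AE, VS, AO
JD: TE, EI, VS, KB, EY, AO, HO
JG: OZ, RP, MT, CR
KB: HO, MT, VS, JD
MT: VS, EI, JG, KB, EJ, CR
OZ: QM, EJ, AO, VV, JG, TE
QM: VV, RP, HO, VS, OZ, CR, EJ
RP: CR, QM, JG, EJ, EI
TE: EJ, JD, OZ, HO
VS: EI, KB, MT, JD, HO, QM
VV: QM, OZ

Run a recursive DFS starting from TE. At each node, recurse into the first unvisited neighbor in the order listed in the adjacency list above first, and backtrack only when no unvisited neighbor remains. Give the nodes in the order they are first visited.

TE, EJ, OZ, QM, VV, RP, CR, EI, VS, KB, HO, JD, EY, AO, AE, MT, JG

Visit TE
TE → EJ
EJ → OZ
OZ → QM
QM → VV
QM → RP
RP → CR
CR → EI
EI → VS
VS → KB
KB → HO
HO → JD
JD → EY
JD → AO
AO → AE
KB → MT
MT → JG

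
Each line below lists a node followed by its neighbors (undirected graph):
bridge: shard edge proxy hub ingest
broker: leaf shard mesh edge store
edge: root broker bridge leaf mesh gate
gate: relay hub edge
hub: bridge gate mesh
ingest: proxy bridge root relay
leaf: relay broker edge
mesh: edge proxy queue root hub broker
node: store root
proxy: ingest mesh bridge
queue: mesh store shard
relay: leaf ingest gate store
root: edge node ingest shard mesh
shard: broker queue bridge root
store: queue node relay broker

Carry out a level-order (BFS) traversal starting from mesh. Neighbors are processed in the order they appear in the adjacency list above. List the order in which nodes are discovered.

Visit mesh; enqueue edge, proxy, queue, root, hub, broker → queue [edge, proxy, queue, root, hub, broker]
Visit edge; enqueue bridge, leaf, gate → queue [proxy, queue, root, hub, broker, bridge, leaf, gate]
Visit proxy; enqueue ingest → queue [queue, root, hub, broker, bridge, leaf, gate, ingest]
Visit queue; enqueue store, shard → queue [root, hub, broker, bridge, leaf, gate, ingest, store, shard]
Visit root; enqueue node → queue [hub, broker, bridge, leaf, gate, ingest, store, shard, node]
Visit hub → queue [broker, bridge, leaf, gate, ingest, store, shard, node]
Visit broker → queue [bridge, leaf, gate, ingest, store, shard, node]
Visit bridge → queue [leaf, gate, ingest, store, shard, node]
Visit leaf; enqueue relay → queue [gate, ingest, store, shard, node, relay]
Visit gate → queue [ingest, store, shard, node, relay]
Visit ingest → queue [store, shard, node, relay]
Visit store → queue [shard, node, relay]
Visit shard → queue [node, relay]
Visit node → queue [relay]
Visit relay → queue []

mesh edge proxy queue root hub broker bridge leaf gate ingest store shard node relay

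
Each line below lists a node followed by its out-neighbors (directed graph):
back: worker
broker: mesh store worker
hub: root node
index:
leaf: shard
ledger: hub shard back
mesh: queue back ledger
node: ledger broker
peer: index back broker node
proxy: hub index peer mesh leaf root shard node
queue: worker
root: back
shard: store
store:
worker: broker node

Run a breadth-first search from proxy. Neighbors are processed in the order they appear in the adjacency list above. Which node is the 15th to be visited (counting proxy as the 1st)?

Visit proxy; enqueue hub, index, peer, mesh, leaf, root, shard, node → queue [hub, index, peer, mesh, leaf, root, shard, node]
Visit hub → queue [index, peer, mesh, leaf, root, shard, node]
Visit index → queue [peer, mesh, leaf, root, shard, node]
Visit peer; enqueue back, broker → queue [mesh, leaf, root, shard, node, back, broker]
Visit mesh; enqueue queue, ledger → queue [leaf, root, shard, node, back, broker, queue, ledger]
Visit leaf → queue [root, shard, node, back, broker, queue, ledger]
Visit root → queue [shard, node, back, broker, queue, ledger]
Visit shard; enqueue store → queue [node, back, broker, queue, ledger, store]
Visit node → queue [back, broker, queue, ledger, store]
Visit back; enqueue worker → queue [broker, queue, ledger, store, worker]
Visit broker → queue [queue, ledger, store, worker]
Visit queue → queue [ledger, store, worker]
Visit ledger → queue [store, worker]
Visit store → queue [worker]
Visit worker → queue []

Visit order: proxy, hub, index, peer, mesh, leaf, root, shard, node, back, broker, queue, ledger, store, worker

worker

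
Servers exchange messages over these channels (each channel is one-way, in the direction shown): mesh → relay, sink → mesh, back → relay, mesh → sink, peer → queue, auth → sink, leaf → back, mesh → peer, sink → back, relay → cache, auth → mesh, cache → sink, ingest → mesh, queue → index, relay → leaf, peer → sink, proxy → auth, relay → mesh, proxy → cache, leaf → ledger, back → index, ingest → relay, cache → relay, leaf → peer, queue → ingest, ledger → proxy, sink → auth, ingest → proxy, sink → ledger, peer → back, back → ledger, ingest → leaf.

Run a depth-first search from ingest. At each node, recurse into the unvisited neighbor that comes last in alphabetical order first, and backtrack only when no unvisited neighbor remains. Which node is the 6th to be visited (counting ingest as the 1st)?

proxy

Visit ingest
ingest → relay
relay → mesh
mesh → sink
sink → ledger
ledger → proxy
proxy → cache
proxy → auth
sink → back
back → index
mesh → peer
peer → queue
relay → leaf

Visit order: ingest, relay, mesh, sink, ledger, proxy, cache, auth, back, index, peer, queue, leaf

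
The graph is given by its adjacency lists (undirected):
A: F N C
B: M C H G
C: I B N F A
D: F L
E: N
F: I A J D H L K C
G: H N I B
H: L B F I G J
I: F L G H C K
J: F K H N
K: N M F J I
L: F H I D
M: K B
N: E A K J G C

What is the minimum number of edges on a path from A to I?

Level 0: A
Level 1: C, F, N
Level 2: B, D, E, G, H, I, J, K, L
Level 3: M
I first appears at level 2.

2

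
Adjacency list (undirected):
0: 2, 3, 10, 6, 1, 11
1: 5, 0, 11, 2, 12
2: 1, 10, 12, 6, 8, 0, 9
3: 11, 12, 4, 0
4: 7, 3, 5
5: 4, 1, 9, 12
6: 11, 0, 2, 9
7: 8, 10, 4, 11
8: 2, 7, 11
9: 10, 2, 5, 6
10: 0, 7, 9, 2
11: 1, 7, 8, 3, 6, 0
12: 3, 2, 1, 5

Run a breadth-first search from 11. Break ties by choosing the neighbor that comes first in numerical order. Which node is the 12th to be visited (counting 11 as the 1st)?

4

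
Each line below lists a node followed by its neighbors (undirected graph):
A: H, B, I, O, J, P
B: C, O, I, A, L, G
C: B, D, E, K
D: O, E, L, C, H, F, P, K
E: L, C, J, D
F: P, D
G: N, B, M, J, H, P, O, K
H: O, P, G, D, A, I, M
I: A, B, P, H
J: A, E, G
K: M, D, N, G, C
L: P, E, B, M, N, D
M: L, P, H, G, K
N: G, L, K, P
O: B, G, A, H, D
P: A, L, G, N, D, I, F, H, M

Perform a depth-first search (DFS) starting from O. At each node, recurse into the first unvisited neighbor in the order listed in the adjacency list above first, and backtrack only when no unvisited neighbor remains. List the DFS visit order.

O B C D E L P A H G N K M J I F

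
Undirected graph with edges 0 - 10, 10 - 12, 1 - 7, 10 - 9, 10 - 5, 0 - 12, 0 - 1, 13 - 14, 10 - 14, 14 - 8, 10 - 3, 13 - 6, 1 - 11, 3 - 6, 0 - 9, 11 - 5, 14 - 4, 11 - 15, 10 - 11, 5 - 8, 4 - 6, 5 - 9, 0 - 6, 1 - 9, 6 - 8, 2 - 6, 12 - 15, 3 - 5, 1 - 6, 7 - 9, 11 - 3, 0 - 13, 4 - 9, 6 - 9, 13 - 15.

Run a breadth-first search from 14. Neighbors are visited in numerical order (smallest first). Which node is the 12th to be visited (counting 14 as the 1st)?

Visit 14; enqueue 4, 8, 10, 13 → queue [4, 8, 10, 13]
Visit 4; enqueue 6, 9 → queue [8, 10, 13, 6, 9]
Visit 8; enqueue 5 → queue [10, 13, 6, 9, 5]
Visit 10; enqueue 0, 3, 11, 12 → queue [13, 6, 9, 5, 0, 3, 11, 12]
Visit 13; enqueue 15 → queue [6, 9, 5, 0, 3, 11, 12, 15]
Visit 6; enqueue 1, 2 → queue [9, 5, 0, 3, 11, 12, 15, 1, 2]
Visit 9; enqueue 7 → queue [5, 0, 3, 11, 12, 15, 1, 2, 7]
Visit 5 → queue [0, 3, 11, 12, 15, 1, 2, 7]
Visit 0 → queue [3, 11, 12, 15, 1, 2, 7]
Visit 3 → queue [11, 12, 15, 1, 2, 7]
Visit 11 → queue [12, 15, 1, 2, 7]
Visit 12 → queue [15, 1, 2, 7]
Visit 15 → queue [1, 2, 7]
Visit 1 → queue [2, 7]
Visit 2 → queue [7]
Visit 7 → queue []

Visit order: 14, 4, 8, 10, 13, 6, 9, 5, 0, 3, 11, 12, 15, 1, 2, 7

12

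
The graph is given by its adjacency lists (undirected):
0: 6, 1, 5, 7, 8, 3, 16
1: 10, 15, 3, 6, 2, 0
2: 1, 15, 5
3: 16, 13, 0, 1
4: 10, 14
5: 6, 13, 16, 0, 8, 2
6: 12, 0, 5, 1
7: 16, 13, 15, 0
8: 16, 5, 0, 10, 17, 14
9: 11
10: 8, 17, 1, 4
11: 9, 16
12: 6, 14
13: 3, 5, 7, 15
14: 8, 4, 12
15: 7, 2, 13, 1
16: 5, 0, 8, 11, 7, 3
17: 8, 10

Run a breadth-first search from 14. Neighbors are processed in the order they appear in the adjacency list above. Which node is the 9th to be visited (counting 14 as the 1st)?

Visit 14; enqueue 8, 4, 12 → queue [8, 4, 12]
Visit 8; enqueue 16, 5, 0, 10, 17 → queue [4, 12, 16, 5, 0, 10, 17]
Visit 4 → queue [12, 16, 5, 0, 10, 17]
Visit 12; enqueue 6 → queue [16, 5, 0, 10, 17, 6]
Visit 16; enqueue 11, 7, 3 → queue [5, 0, 10, 17, 6, 11, 7, 3]
Visit 5; enqueue 13, 2 → queue [0, 10, 17, 6, 11, 7, 3, 13, 2]
Visit 0; enqueue 1 → queue [10, 17, 6, 11, 7, 3, 13, 2, 1]
Visit 10 → queue [17, 6, 11, 7, 3, 13, 2, 1]
Visit 17 → queue [6, 11, 7, 3, 13, 2, 1]
Visit 6 → queue [11, 7, 3, 13, 2, 1]
Visit 11; enqueue 9 → queue [7, 3, 13, 2, 1, 9]
Visit 7; enqueue 15 → queue [3, 13, 2, 1, 9, 15]
Visit 3 → queue [13, 2, 1, 9, 15]
Visit 13 → queue [2, 1, 9, 15]
Visit 2 → queue [1, 9, 15]
Visit 1 → queue [9, 15]
Visit 9 → queue [15]
Visit 15 → queue []

Visit order: 14, 8, 4, 12, 16, 5, 0, 10, 17, 6, 11, 7, 3, 13, 2, 1, 9, 15

17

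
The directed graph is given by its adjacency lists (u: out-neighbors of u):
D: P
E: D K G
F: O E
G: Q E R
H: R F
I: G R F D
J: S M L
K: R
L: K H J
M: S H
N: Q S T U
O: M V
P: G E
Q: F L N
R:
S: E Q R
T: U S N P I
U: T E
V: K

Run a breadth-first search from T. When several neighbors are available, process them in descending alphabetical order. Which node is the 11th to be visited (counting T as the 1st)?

Visit T; enqueue U, S, P, N, I → queue [U, S, P, N, I]
Visit U; enqueue E → queue [S, P, N, I, E]
Visit S; enqueue R, Q → queue [P, N, I, E, R, Q]
Visit P; enqueue G → queue [N, I, E, R, Q, G]
Visit N → queue [I, E, R, Q, G]
Visit I; enqueue F, D → queue [E, R, Q, G, F, D]
Visit E; enqueue K → queue [R, Q, G, F, D, K]
Visit R → queue [Q, G, F, D, K]
Visit Q; enqueue L → queue [G, F, D, K, L]
Visit G → queue [F, D, K, L]
Visit F; enqueue O → queue [D, K, L, O]
Visit D → queue [K, L, O]
Visit K → queue [L, O]
Visit L; enqueue J, H → queue [O, J, H]
Visit O; enqueue V, M → queue [J, H, V, M]
Visit J → queue [H, V, M]
Visit H → queue [V, M]
Visit V → queue [M]
Visit M → queue []

Visit order: T, U, S, P, N, I, E, R, Q, G, F, D, K, L, O, J, H, V, M

F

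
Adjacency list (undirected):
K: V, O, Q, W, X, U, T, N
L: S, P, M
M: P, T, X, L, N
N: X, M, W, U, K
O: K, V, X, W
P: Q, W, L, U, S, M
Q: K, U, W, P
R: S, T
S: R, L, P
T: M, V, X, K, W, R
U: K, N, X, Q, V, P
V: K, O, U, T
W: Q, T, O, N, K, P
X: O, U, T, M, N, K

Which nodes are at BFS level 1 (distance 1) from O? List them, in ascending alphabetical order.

K, V, W, X

Level 0: O
Level 1: K, V, W, X
Level 2: M, N, P, Q, T, U
Level 3: L, R, S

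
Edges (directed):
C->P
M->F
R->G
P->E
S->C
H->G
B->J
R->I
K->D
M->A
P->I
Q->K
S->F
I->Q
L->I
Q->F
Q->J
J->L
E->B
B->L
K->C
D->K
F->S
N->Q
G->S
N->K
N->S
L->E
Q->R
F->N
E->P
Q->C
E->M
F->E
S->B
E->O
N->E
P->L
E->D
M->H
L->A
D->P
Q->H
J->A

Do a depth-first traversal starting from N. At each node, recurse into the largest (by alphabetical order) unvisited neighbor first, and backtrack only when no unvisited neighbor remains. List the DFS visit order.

Visit N
N → S
S → F
F → E
E → P
P → L
L → I
I → Q
Q → R
R → G
Q → K
K → D
K → C
Q → J
J → A
Q → H
E → O
E → M
E → B

N → S → F → E → P → L → I → Q → R → G → K → D → C → J → A → H → O → M → B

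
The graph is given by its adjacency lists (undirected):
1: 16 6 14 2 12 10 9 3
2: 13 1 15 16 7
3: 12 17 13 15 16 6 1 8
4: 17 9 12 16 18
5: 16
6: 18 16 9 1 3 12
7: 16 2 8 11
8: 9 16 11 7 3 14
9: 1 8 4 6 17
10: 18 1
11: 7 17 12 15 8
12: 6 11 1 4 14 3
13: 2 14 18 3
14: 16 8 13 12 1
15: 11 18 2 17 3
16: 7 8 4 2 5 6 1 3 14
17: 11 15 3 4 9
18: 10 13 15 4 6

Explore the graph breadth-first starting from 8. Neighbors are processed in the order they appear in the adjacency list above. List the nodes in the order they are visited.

8 → 9 → 16 → 11 → 7 → 3 → 14 → 1 → 4 → 6 → 17 → 2 → 5 → 12 → 15 → 13 → 10 → 18

Visit 8; enqueue 9, 16, 11, 7, 3, 14 → queue [9, 16, 11, 7, 3, 14]
Visit 9; enqueue 1, 4, 6, 17 → queue [16, 11, 7, 3, 14, 1, 4, 6, 17]
Visit 16; enqueue 2, 5 → queue [11, 7, 3, 14, 1, 4, 6, 17, 2, 5]
Visit 11; enqueue 12, 15 → queue [7, 3, 14, 1, 4, 6, 17, 2, 5, 12, 15]
Visit 7 → queue [3, 14, 1, 4, 6, 17, 2, 5, 12, 15]
Visit 3; enqueue 13 → queue [14, 1, 4, 6, 17, 2, 5, 12, 15, 13]
Visit 14 → queue [1, 4, 6, 17, 2, 5, 12, 15, 13]
Visit 1; enqueue 10 → queue [4, 6, 17, 2, 5, 12, 15, 13, 10]
Visit 4; enqueue 18 → queue [6, 17, 2, 5, 12, 15, 13, 10, 18]
Visit 6 → queue [17, 2, 5, 12, 15, 13, 10, 18]
Visit 17 → queue [2, 5, 12, 15, 13, 10, 18]
Visit 2 → queue [5, 12, 15, 13, 10, 18]
Visit 5 → queue [12, 15, 13, 10, 18]
Visit 12 → queue [15, 13, 10, 18]
Visit 15 → queue [13, 10, 18]
Visit 13 → queue [10, 18]
Visit 10 → queue [18]
Visit 18 → queue []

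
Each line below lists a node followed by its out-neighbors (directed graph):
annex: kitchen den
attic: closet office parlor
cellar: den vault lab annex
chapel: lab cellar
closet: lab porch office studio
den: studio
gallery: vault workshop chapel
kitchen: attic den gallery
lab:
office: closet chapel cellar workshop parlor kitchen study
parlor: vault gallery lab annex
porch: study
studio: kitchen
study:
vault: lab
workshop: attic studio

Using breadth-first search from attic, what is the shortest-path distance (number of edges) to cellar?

Level 0: attic
Level 1: closet, office, parlor
Level 2: annex, cellar, chapel, gallery, kitchen, lab, porch, studio, study, vault, workshop
Level 3: den
cellar first appears at level 2.

2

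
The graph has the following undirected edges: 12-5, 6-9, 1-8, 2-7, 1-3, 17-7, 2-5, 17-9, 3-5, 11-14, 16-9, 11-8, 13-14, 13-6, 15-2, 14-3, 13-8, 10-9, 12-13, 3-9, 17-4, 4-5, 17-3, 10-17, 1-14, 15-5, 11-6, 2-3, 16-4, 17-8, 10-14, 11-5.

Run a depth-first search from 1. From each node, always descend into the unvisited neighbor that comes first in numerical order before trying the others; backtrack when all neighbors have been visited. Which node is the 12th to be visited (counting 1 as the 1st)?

12

Visit 1
1 → 3
3 → 2
2 → 5
5 → 4
4 → 16
16 → 9
9 → 6
6 → 11
11 → 8
8 → 13
13 → 12
13 → 14
14 → 10
10 → 17
17 → 7
5 → 15

Visit order: 1, 3, 2, 5, 4, 16, 9, 6, 11, 8, 13, 12, 14, 10, 17, 7, 15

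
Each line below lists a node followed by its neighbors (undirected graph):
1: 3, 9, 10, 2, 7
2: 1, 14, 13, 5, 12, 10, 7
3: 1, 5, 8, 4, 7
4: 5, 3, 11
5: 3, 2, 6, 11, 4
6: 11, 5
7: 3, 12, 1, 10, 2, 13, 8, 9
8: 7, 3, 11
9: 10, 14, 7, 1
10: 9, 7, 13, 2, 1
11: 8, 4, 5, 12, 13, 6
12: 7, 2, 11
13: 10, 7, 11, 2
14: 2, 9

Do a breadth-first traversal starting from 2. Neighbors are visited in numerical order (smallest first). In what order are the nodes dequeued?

2 → 1 → 5 → 7 → 10 → 12 → 13 → 14 → 3 → 9 → 4 → 6 → 11 → 8

Visit 2; enqueue 1, 5, 7, 10, 12, 13, 14 → queue [1, 5, 7, 10, 12, 13, 14]
Visit 1; enqueue 3, 9 → queue [5, 7, 10, 12, 13, 14, 3, 9]
Visit 5; enqueue 4, 6, 11 → queue [7, 10, 12, 13, 14, 3, 9, 4, 6, 11]
Visit 7; enqueue 8 → queue [10, 12, 13, 14, 3, 9, 4, 6, 11, 8]
Visit 10 → queue [12, 13, 14, 3, 9, 4, 6, 11, 8]
Visit 12 → queue [13, 14, 3, 9, 4, 6, 11, 8]
Visit 13 → queue [14, 3, 9, 4, 6, 11, 8]
Visit 14 → queue [3, 9, 4, 6, 11, 8]
Visit 3 → queue [9, 4, 6, 11, 8]
Visit 9 → queue [4, 6, 11, 8]
Visit 4 → queue [6, 11, 8]
Visit 6 → queue [11, 8]
Visit 11 → queue [8]
Visit 8 → queue []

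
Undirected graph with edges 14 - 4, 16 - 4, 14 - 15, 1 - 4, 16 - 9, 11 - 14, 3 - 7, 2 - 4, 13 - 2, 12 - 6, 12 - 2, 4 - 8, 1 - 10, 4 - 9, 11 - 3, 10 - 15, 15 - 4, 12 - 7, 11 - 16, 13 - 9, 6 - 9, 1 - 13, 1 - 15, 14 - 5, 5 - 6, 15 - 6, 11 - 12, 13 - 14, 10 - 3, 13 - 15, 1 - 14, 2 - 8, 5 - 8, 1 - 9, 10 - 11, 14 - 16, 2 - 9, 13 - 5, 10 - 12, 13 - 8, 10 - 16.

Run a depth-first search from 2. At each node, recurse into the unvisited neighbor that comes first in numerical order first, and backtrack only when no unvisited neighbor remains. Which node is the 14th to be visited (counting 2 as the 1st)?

Visit 2
2 → 4
4 → 1
1 → 9
9 → 6
6 → 5
5 → 8
8 → 13
13 → 14
14 → 11
11 → 3
3 → 7
7 → 12
12 → 10
10 → 15
10 → 16

Visit order: 2, 4, 1, 9, 6, 5, 8, 13, 14, 11, 3, 7, 12, 10, 15, 16

10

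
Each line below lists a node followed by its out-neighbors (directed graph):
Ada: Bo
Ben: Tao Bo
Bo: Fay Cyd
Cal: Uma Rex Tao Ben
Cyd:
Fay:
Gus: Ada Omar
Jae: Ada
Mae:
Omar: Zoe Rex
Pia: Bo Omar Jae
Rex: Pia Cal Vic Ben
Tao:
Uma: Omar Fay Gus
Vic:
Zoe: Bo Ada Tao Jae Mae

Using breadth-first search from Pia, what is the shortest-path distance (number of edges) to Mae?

Level 0: Pia
Level 1: Bo, Jae, Omar
Level 2: Ada, Cyd, Fay, Rex, Zoe
Level 3: Ben, Cal, Mae, Tao, Vic
Level 4: Uma
Level 5: Gus
Mae first appears at level 3.

3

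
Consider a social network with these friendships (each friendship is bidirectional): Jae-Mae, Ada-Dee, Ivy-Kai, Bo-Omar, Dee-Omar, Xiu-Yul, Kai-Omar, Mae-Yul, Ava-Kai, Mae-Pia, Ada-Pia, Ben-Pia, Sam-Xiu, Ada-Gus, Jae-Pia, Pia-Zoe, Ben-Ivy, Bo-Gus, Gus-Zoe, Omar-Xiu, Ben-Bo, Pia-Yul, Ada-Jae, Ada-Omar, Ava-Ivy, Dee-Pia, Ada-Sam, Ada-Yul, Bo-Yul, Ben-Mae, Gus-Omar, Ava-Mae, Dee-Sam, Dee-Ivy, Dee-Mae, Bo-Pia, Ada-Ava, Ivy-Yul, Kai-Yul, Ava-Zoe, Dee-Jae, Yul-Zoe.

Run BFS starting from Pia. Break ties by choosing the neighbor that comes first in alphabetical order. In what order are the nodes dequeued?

Pia, Ada, Ben, Bo, Dee, Jae, Mae, Yul, Zoe, Ava, Gus, Omar, Sam, Ivy, Kai, Xiu

Visit Pia; enqueue Ada, Ben, Bo, Dee, Jae, Mae, Yul, Zoe → queue [Ada, Ben, Bo, Dee, Jae, Mae, Yul, Zoe]
Visit Ada; enqueue Ava, Gus, Omar, Sam → queue [Ben, Bo, Dee, Jae, Mae, Yul, Zoe, Ava, Gus, Omar, Sam]
Visit Ben; enqueue Ivy → queue [Bo, Dee, Jae, Mae, Yul, Zoe, Ava, Gus, Omar, Sam, Ivy]
Visit Bo → queue [Dee, Jae, Mae, Yul, Zoe, Ava, Gus, Omar, Sam, Ivy]
Visit Dee → queue [Jae, Mae, Yul, Zoe, Ava, Gus, Omar, Sam, Ivy]
Visit Jae → queue [Mae, Yul, Zoe, Ava, Gus, Omar, Sam, Ivy]
Visit Mae → queue [Yul, Zoe, Ava, Gus, Omar, Sam, Ivy]
Visit Yul; enqueue Kai, Xiu → queue [Zoe, Ava, Gus, Omar, Sam, Ivy, Kai, Xiu]
Visit Zoe → queue [Ava, Gus, Omar, Sam, Ivy, Kai, Xiu]
Visit Ava → queue [Gus, Omar, Sam, Ivy, Kai, Xiu]
Visit Gus → queue [Omar, Sam, Ivy, Kai, Xiu]
Visit Omar → queue [Sam, Ivy, Kai, Xiu]
Visit Sam → queue [Ivy, Kai, Xiu]
Visit Ivy → queue [Kai, Xiu]
Visit Kai → queue [Xiu]
Visit Xiu → queue []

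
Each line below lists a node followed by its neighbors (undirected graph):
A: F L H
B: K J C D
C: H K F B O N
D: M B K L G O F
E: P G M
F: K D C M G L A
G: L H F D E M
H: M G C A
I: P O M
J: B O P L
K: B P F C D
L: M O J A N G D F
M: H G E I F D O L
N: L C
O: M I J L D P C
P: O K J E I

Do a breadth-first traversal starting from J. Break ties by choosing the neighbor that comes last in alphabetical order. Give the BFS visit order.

Visit J; enqueue P, O, L, B → queue [P, O, L, B]
Visit P; enqueue K, I, E → queue [O, L, B, K, I, E]
Visit O; enqueue M, D, C → queue [L, B, K, I, E, M, D, C]
Visit L; enqueue N, G, F, A → queue [B, K, I, E, M, D, C, N, G, F, A]
Visit B → queue [K, I, E, M, D, C, N, G, F, A]
Visit K → queue [I, E, M, D, C, N, G, F, A]
Visit I → queue [E, M, D, C, N, G, F, A]
Visit E → queue [M, D, C, N, G, F, A]
Visit M; enqueue H → queue [D, C, N, G, F, A, H]
Visit D → queue [C, N, G, F, A, H]
Visit C → queue [N, G, F, A, H]
Visit N → queue [G, F, A, H]
Visit G → queue [F, A, H]
Visit F → queue [A, H]
Visit A → queue [H]
Visit H → queue []

J, P, O, L, B, K, I, E, M, D, C, N, G, F, A, H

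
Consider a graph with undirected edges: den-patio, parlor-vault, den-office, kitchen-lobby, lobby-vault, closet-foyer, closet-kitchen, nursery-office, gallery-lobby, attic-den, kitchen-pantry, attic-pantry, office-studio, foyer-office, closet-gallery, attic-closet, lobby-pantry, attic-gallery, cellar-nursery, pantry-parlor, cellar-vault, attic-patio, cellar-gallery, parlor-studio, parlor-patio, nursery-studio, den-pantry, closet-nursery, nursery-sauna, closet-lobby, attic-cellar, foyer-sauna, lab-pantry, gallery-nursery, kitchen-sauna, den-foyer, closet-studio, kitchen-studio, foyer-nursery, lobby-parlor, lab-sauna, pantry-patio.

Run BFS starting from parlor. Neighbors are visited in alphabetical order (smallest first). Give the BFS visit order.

Visit parlor; enqueue lobby, pantry, patio, studio, vault → queue [lobby, pantry, patio, studio, vault]
Visit lobby; enqueue closet, gallery, kitchen → queue [pantry, patio, studio, vault, closet, gallery, kitchen]
Visit pantry; enqueue attic, den, lab → queue [patio, studio, vault, closet, gallery, kitchen, attic, den, lab]
Visit patio → queue [studio, vault, closet, gallery, kitchen, attic, den, lab]
Visit studio; enqueue nursery, office → queue [vault, closet, gallery, kitchen, attic, den, lab, nursery, office]
Visit vault; enqueue cellar → queue [closet, gallery, kitchen, attic, den, lab, nursery, office, cellar]
Visit closet; enqueue foyer → queue [gallery, kitchen, attic, den, lab, nursery, office, cellar, foyer]
Visit gallery → queue [kitchen, attic, den, lab, nursery, office, cellar, foyer]
Visit kitchen; enqueue sauna → queue [attic, den, lab, nursery, office, cellar, foyer, sauna]
Visit attic → queue [den, lab, nursery, office, cellar, foyer, sauna]
Visit den → queue [lab, nursery, office, cellar, foyer, sauna]
Visit lab → queue [nursery, office, cellar, foyer, sauna]
Visit nursery → queue [office, cellar, foyer, sauna]
Visit office → queue [cellar, foyer, sauna]
Visit cellar → queue [foyer, sauna]
Visit foyer → queue [sauna]
Visit sauna → queue []

parlor -> lobby -> pantry -> patio -> studio -> vault -> closet -> gallery -> kitchen -> attic -> den -> lab -> nursery -> office -> cellar -> foyer -> sauna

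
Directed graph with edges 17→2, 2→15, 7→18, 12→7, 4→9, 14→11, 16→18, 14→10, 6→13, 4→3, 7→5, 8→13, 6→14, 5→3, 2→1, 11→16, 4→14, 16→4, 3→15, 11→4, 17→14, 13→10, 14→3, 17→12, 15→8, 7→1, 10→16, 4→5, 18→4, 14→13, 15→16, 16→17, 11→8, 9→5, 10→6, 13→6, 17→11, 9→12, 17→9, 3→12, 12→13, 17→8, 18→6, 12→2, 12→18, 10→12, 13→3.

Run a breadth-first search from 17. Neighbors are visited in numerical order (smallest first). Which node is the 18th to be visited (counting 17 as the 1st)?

Visit 17; enqueue 2, 8, 9, 11, 12, 14 → queue [2, 8, 9, 11, 12, 14]
Visit 2; enqueue 1, 15 → queue [8, 9, 11, 12, 14, 1, 15]
Visit 8; enqueue 13 → queue [9, 11, 12, 14, 1, 15, 13]
Visit 9; enqueue 5 → queue [11, 12, 14, 1, 15, 13, 5]
Visit 11; enqueue 4, 16 → queue [12, 14, 1, 15, 13, 5, 4, 16]
Visit 12; enqueue 7, 18 → queue [14, 1, 15, 13, 5, 4, 16, 7, 18]
Visit 14; enqueue 3, 10 → queue [1, 15, 13, 5, 4, 16, 7, 18, 3, 10]
Visit 1 → queue [15, 13, 5, 4, 16, 7, 18, 3, 10]
Visit 15 → queue [13, 5, 4, 16, 7, 18, 3, 10]
Visit 13; enqueue 6 → queue [5, 4, 16, 7, 18, 3, 10, 6]
Visit 5 → queue [4, 16, 7, 18, 3, 10, 6]
Visit 4 → queue [16, 7, 18, 3, 10, 6]
Visit 16 → queue [7, 18, 3, 10, 6]
Visit 7 → queue [18, 3, 10, 6]
Visit 18 → queue [3, 10, 6]
Visit 3 → queue [10, 6]
Visit 10 → queue [6]
Visit 6 → queue []

Visit order: 17, 2, 8, 9, 11, 12, 14, 1, 15, 13, 5, 4, 16, 7, 18, 3, 10, 6

6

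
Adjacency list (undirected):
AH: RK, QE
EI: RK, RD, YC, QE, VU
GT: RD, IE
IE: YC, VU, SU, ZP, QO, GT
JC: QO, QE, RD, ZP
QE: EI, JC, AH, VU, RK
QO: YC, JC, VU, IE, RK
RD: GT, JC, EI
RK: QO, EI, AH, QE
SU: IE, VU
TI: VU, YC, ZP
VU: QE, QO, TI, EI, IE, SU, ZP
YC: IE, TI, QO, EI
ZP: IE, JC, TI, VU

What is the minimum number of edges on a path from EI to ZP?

Level 0: EI
Level 1: QE, RD, RK, VU, YC
Level 2: AH, GT, IE, JC, QO, SU, TI, ZP
ZP first appears at level 2.

2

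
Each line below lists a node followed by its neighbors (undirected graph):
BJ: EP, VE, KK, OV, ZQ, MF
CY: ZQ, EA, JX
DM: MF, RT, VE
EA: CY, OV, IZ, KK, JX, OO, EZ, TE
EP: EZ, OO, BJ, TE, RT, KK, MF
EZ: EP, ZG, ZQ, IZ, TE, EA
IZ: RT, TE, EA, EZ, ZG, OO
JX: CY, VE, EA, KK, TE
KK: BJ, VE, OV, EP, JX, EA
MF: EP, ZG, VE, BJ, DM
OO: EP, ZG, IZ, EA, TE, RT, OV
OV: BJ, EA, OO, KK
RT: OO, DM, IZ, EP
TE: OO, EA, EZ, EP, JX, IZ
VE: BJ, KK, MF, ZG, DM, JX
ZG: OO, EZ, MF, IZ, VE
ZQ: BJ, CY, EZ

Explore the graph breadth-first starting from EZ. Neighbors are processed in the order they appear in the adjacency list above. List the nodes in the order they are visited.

Visit EZ; enqueue EP, ZG, ZQ, IZ, TE, EA → queue [EP, ZG, ZQ, IZ, TE, EA]
Visit EP; enqueue OO, BJ, RT, KK, MF → queue [ZG, ZQ, IZ, TE, EA, OO, BJ, RT, KK, MF]
Visit ZG; enqueue VE → queue [ZQ, IZ, TE, EA, OO, BJ, RT, KK, MF, VE]
Visit ZQ; enqueue CY → queue [IZ, TE, EA, OO, BJ, RT, KK, MF, VE, CY]
Visit IZ → queue [TE, EA, OO, BJ, RT, KK, MF, VE, CY]
Visit TE; enqueue JX → queue [EA, OO, BJ, RT, KK, MF, VE, CY, JX]
Visit EA; enqueue OV → queue [OO, BJ, RT, KK, MF, VE, CY, JX, OV]
Visit OO → queue [BJ, RT, KK, MF, VE, CY, JX, OV]
Visit BJ → queue [RT, KK, MF, VE, CY, JX, OV]
Visit RT; enqueue DM → queue [KK, MF, VE, CY, JX, OV, DM]
Visit KK → queue [MF, VE, CY, JX, OV, DM]
Visit MF → queue [VE, CY, JX, OV, DM]
Visit VE → queue [CY, JX, OV, DM]
Visit CY → queue [JX, OV, DM]
Visit JX → queue [OV, DM]
Visit OV → queue [DM]
Visit DM → queue []

EZ, EP, ZG, ZQ, IZ, TE, EA, OO, BJ, RT, KK, MF, VE, CY, JX, OV, DM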